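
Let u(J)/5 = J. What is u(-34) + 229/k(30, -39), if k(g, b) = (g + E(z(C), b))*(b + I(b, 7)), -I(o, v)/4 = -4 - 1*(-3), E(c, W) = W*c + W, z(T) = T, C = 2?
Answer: -517421/3045 ≈ -169.92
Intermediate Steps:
u(J) = 5*J
E(c, W) = W + W*c
I(o, v) = 4 (I(o, v) = -4*(-4 - 1*(-3)) = -4*(-4 + 3) = -4*(-1) = 4)
k(g, b) = (4 + b)*(g + 3*b) (k(g, b) = (g + b*(1 + 2))*(b + 4) = (g + b*3)*(4 + b) = (g + 3*b)*(4 + b) = (4 + b)*(g + 3*b))
u(-34) + 229/k(30, -39) = 5*(-34) + 229/(3*(-39)² + 4*30 + 12*(-39) - 39*30) = -170 + 229/(3*1521 + 120 - 468 - 1170) = -170 + 229/(4563 + 120 - 468 - 1170) = -170 + 229/3045 = -517421/3045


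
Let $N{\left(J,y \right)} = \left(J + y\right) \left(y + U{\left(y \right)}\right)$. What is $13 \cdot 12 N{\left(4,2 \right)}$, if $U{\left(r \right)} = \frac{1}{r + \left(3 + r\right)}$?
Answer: $\frac{14040}{7} \approx 2005.7$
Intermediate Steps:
$U{\left(r \right)} = \frac{1}{3 + 2 r}$
$N{\left(J,y \right)} = \left(J + y\right) \left(y + \frac{1}{3 + 2 y}\right)$
$13 \cdot 12 N{\left(4,2 \right)} = 13 \cdot 12 \frac{4 + 2 + 2 \left(3 + 2 \cdot 2\right) \left(4 + 2\right)}{3 + 2 \cdot 2} = 156 \frac{4 + 2 + 2 \left(3 + 4\right) 6}{3 + 4} = 156 \frac{4 + 2 + 2 \cdot 7 \cdot 6}{7} = 156 \frac{4 + 2 + 84}{7} = 156 \cdot \frac{1}{7} \cdot 90 = 156 \cdot \frac{90}{7} = \frac{14040}{7}$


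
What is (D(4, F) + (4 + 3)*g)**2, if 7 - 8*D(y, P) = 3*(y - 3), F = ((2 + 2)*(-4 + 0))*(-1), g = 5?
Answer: 5041/4 ≈ 1260.3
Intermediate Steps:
F = 16 (F = (4*(-4))*(-1) = -16*(-1) = 16)
D(y, P) = 2 - 3*y/8 (D(y, P) = 7/8 - 3*(y - 3)/8 = 7/8 - 3*(-3 + y)/8 = 7/8 - (-9 + 3*y)/8 = 7/8 + (9/8 - 3*y/8) = 2 - 3*y/8)
(D(4, F) + (4 + 3)*g)**2 = ((2 - 3/8*4) + (4 + 3)*5)**2 = ((2 - 3/2) + 7*5)**2 = (1/2 + 35)**2 = (71/2)**2 = 5041/4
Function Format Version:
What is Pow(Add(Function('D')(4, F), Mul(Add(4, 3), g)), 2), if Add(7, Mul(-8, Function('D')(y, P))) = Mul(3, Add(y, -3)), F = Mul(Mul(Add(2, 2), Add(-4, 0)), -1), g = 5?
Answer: Rational(5041, 4) ≈ 1260.3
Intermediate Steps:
F = 16 (F = Mul(Mul(4, -4), -1) = Mul(-16, -1) = 16)
Function('D')(y, P) = Add(2, Mul(Rational(-3, 8), y)) (Function('D')(y, P) = Add(Rational(7, 8), Mul(Rational(-1, 8), Mul(3, Add(y, -3)))) = Add(Rational(7, 8), Mul(Rational(-1, 8), Mul(3, Add(-3, y)))) = Add(Rational(7, 8), Mul(Rational(-1, 8), Add(-9, Mul(3, y)))) = Add(Rational(7, 8), Add(Rational(9, 8), Mul(Rational(-3, 8), y))) = Add(2, Mul(Rational(-3, 8), y)))
Pow(Add(Function('D')(4, F), Mul(Add(4, 3), g)), 2) = Pow(Add(Add(2, Mul(Rational(-3, 8), 4)), Mul(Add(4, 3), 5)), 2) = Pow(Add(Add(2, Rational(-3, 2)), Mul(7, 5)), 2) = Pow(Add(Rational(1, 2), 35), 2) = Pow(Rational(71, 2), 2) = Rational(5041, 4)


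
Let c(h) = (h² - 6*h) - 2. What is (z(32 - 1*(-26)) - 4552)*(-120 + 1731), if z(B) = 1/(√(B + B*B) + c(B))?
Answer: -33295890428487/4540387 - 1611*√3422/9080774 ≈ -7.3333e+6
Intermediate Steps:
c(h) = -2 + h² - 6*h
z(B) = 1/(-2 + B² + √(B + B²) - 6*B) (z(B) = 1/(√(B + B*B) + (-2 + B² - 6*B)) = 1/(√(B + B²) + (-2 + B² - 6*B)) = 1/(-2 + B² + √(B + B²) - 6*B))
(z(32 - 1*(-26)) - 4552)*(-120 + 1731) = (1/(-2 + (32 - 1*(-26))² + √((32 - 1*(-26))*(1 + (32 - 1*(-26)))) - 6*(32 - 1*(-26))) - 4552)*(-120 + 1731) = (1/(-2 + (32 + 26)² + √((32 + 26)*(1 + (32 + 26))) - 6*(32 + 26)) - 4552)*1611 = (1/(-2 + 58² + √(58*(1 + 58)) - 6*58) - 4552)*1611 = (1/(-2 + 3364 + √(58*59) - 348) - 4552)*1611 = (1/(-2 + 3364 + √3422 - 348) - 4552)*1611 = (1/(3014 + √3422) - 4552)*1611 = (-4552 + 1/(3014 + √3422))*1611 = -7333272 + 1611/(3014 + √3422)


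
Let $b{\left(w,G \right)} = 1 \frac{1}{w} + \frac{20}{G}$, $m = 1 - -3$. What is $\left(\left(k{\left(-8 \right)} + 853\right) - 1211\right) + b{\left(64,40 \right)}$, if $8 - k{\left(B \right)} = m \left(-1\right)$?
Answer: $- \frac{22111}{64} \approx -345.48$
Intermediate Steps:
$m = 4$ ($m = 1 + 3 = 4$)
$k{\left(B \right)} = 12$ ($k{\left(B \right)} = 8 - 4 \left(-1\right) = 8 - -4 = 8 + 4 = 12$)
$b{\left(w,G \right)} = \frac{1}{w} + \frac{20}{G}$
$\left(\left(k{\left(-8 \right)} + 853\right) - 1211\right) + b{\left(64,40 \right)} = \left(\left(12 + 853\right) - 1211\right) + \left(\frac{1}{64} + \frac{20}{40}\right) = \left(865 - 1211\right) + \left(\frac{1}{64} + 20 \cdot \frac{1}{40}\right) = -346 + \left(\frac{1}{64} + \frac{1}{2}\right) = -346 + \frac{33}{64} = - \frac{22111}{64}$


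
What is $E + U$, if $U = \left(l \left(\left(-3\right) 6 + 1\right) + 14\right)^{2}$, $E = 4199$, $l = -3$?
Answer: $8424$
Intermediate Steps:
$U = 4225$ ($U = \left(- 3 \left(\left(-3\right) 6 + 1\right) + 14\right)^{2} = \left(- 3 \left(-18 + 1\right) + 14\right)^{2} = \left(\left(-3\right) \left(-17\right) + 14\right)^{2} = \left(51 + 14\right)^{2} = 65^{2} = 4225$)
$E + U = 4199 + 4225 = 8424$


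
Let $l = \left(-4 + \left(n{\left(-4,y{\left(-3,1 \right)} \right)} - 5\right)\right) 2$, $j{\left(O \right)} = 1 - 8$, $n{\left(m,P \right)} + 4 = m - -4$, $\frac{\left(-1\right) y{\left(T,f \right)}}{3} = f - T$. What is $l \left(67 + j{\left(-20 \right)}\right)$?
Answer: $-1560$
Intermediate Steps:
$y{\left(T,f \right)} = - 3 f + 3 T$ ($y{\left(T,f \right)} = - 3 \left(f - T\right) = - 3 f + 3 T$)
$n{\left(m,P \right)} = m$ ($n{\left(m,P \right)} = -4 + \left(m - -4\right) = -4 + \left(m + 4\right) = -4 + \left(4 + m\right) = m$)
$j{\left(O \right)} = -7$
$l = -26$ ($l = \left(-4 - 9\right) 2 = \left(-13\right) 2 = -26$)
$l \left(67 + j{\left(-20 \right)}\right) = - 26 \left(67 - 7\right) = \left(-26\right) 60 = -1560$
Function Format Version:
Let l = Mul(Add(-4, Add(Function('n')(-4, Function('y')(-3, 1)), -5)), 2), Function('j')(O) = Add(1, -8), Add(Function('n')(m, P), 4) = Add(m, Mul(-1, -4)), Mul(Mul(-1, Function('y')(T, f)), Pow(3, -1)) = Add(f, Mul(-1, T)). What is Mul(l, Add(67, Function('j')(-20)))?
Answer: -1560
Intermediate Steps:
Function('y')(T, f) = Add(Mul(-3, f), Mul(3, T)) (Function('y')(T, f) = Mul(-3, Add(f, Mul(-1, T))) = Add(Mul(-3, f), Mul(3, T)))
Function('n')(m, P) = m (Function('n')(m, P) = Add(-4, Add(m, Mul(-1, -4))) = Add(-4, Add(m, 4)) = Add(-4, Add(4, m)) = m)
Function('j')(O) = -7
l = -26 (l = Mul(Add(-4, Add(-4, -5)), 2) = Mul(Add(-4, -9), 2) = Mul(-13, 2) = -26)
Mul(l, Add(67, Function('j')(-20))) = Mul(-26, Add(67, -7)) = Mul(-26, 60) = -1560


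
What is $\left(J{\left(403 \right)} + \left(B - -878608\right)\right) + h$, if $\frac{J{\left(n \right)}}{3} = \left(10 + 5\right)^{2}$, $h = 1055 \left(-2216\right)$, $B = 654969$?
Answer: $-803628$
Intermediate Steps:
$h = -2337880$
$J{\left(n \right)} = 675$ ($J{\left(n \right)} = 3 \left(10 + 5\right)^{2} = 3 \cdot 15^{2} = 3 \cdot 225 = 675$)
$\left(J{\left(403 \right)} + \left(B - -878608\right)\right) + h = \left(675 + \left(654969 - -878608\right)\right) - 2337880 = \left(675 + \left(654969 + 878608\right)\right) - 2337880 = \left(675 + 1533577\right) - 2337880 = 1534252 - 2337880 = -803628$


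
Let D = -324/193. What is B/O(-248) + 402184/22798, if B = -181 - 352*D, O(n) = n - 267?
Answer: 3817141491/226600721 ≈ 16.845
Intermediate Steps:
O(n) = -267 + n
D = -324/193 (D = -324*1/193 = -324/193 ≈ -1.6788)
B = 79115/193 (B = -181 - 352*(-324/193) = -181 + 114048/193 = 79115/193 ≈ 409.92)
B/O(-248) + 402184/22798 = 79115/(193*(-267 - 248)) + 402184/22798 = (79115/193)/(-515) + 402184*(1/22798) = (79115/193)*(-1/515) + 201092/11399 = -15823/19879 + 201092/11399 = 3817141491/226600721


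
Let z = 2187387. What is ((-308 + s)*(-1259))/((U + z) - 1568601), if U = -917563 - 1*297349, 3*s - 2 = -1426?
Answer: -1478066/894189 ≈ -1.6530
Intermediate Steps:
s = -1424/3 (s = 2/3 + (1/3)*(-1426) = 2/3 - 1426/3 = -1424/3 ≈ -474.67)
U = -1214912 (U = -917563 - 297349 = -1214912)
((-308 + s)*(-1259))/((U + z) - 1568601) = ((-308 - 1424/3)*(-1259))/((-1214912 + 2187387) - 1568601) = (-2348/3*(-1259))/(972475 - 1568601) = (2956132/3)/(-596126) = (2956132/3)*(-1/596126) = -1478066/894189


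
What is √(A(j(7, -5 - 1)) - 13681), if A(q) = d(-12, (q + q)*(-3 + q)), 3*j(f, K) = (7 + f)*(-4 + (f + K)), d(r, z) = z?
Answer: I*√13205 ≈ 114.91*I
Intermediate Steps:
j(f, K) = (7 + f)*(-4 + K + f)/3 (j(f, K) = ((7 + f)*(-4 + (f + K)))/3 = ((7 + f)*(-4 + (K + f)))/3 = ((7 + f)*(-4 + K + f))/3 = (7 + f)*(-4 + K + f)/3)
A(q) = 2*q*(-3 + q) (A(q) = (q + q)*(-3 + q) = (2*q)*(-3 + q) = 2*q*(-3 + q))
√(A(j(7, -5 - 1)) - 13681) = √(2*(-28/3 + 7 + (⅓)*7² + 7*(-5 - 1)/3 + (⅓)*(-5 - 1)*7)*(-3 + (-28/3 + 7 + (⅓)*7² + 7*(-5 - 1)/3 + (⅓)*(-5 - 1)*7)) - 13681) = √(2*(-28/3 + 7 + (⅓)*49 + (7/3)*(-6) + (⅓)*(-6)*7)*(-3 + (-28/3 + 7 + (⅓)*49 + (7/3)*(-6) + (⅓)*(-6)*7)) - 13681) = √(2*(-28/3 + 7 + 49/3 - 14 - 14)*(-3 + (-28/3 + 7 + 49/3 - 14 - 14)) - 13681) = √(2*(-14)*(-3 - 14) - 13681) = √(2*(-14)*(-17) - 13681) = √(476 - 13681) = √(-13205) = I*√13205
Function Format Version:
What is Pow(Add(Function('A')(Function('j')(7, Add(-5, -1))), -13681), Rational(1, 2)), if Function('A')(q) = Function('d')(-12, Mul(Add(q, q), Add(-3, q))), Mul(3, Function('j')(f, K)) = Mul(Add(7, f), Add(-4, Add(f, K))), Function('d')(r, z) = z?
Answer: Mul(I, Pow(13205, Rational(1, 2))) ≈ Mul(114.91, I)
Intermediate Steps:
Function('j')(f, K) = Mul(Rational(1, 3), Add(7, f), Add(-4, K, f)) (Function('j')(f, K) = Mul(Rational(1, 3), Mul(Add(7, f), Add(-4, Add(f, K)))) = Mul(Rational(1, 3), Mul(Add(7, f), Add(-4, Add(K, f)))) = Mul(Rational(1, 3), Mul(Add(7, f), Add(-4, K, f))) = Mul(Rational(1, 3), Add(7, f), Add(-4, K, f)))
Function('A')(q) = Mul(2, q, Add(-3, q)) (Function('A')(q) = Mul(Add(q, q), Add(-3, q)) = Mul(Mul(2, q), Add(-3, q)) = Mul(2, q, Add(-3, q)))
Pow(Add(Function('A')(Function('j')(7, Add(-5, -1))), -13681), Rational(1, 2)) = Pow(Add(Mul(2, Add(Rational(-28, 3), 7, Mul(Rational(1, 3), Pow(7, 2)), Mul(Rational(7, 3), Add(-5, -1)), Mul(Rational(1, 3), Add(-5, -1), 7)), Add(-3, Add(Rational(-28, 3), 7, Mul(Rational(1, 3), Pow(7, 2)), Mul(Rational(7, 3), Add(-5, -1)), Mul(Rational(1, 3), Add(-5, -1), 7)))), -13681), Rational(1, 2)) = Pow(Add(Mul(2, Add(Rational(-28, 3), 7, Mul(Rational(1, 3), 49), Mul(Rational(7, 3), -6), Mul(Rational(1, 3), -6, 7)), Add(-3, Add(Rational(-28, 3), 7, Mul(Rational(1, 3), 49), Mul(Rational(7, 3), -6), Mul(Rational(1, 3), -6, 7)))), -13681), Rational(1, 2)) = Pow(Add(Mul(2, Add(Rational(-28, 3), 7, Rational(49, 3), -14, -14), Add(-3, Add(Rational(-28, 3), 7, Rational(49, 3), -14, -14))), -13681), Rational(1, 2)) = Pow(Add(Mul(2, -14, Add(-3, -14)), -13681), Rational(1, 2)) = Pow(Add(Mul(2, -14, -17), -13681), Rational(1, 2)) = Pow(Add(476, -13681), Rational(1, 2)) = Pow(-13205, Rational(1, 2)) = Mul(I, Pow(13205, Rational(1, 2)))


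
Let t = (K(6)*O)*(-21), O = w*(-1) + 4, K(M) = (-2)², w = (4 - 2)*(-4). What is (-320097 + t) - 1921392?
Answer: -2242497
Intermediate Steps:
w = -8 (w = 2*(-4) = -8)
K(M) = 4
O = 12 (O = -8*(-1) + 4 = 8 + 4 = 12)
t = -1008 (t = (4*12)*(-21) = 48*(-21) = -1008)
(-320097 + t) - 1921392 = (-320097 - 1008) - 1921392 = -321105 - 1921392 = -2242497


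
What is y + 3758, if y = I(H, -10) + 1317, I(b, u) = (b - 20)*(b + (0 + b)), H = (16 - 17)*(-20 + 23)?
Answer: 5213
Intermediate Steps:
H = -3 (H = -1*3 = -3)
I(b, u) = 2*b*(-20 + b) (I(b, u) = (-20 + b)*(b + b) = (-20 + b)*(2*b) = 2*b*(-20 + b))
y = 1455 (y = 2*(-3)*(-20 - 3) + 1317 = 2*(-3)*(-23) + 1317 = 138 + 1317 = 1455)
y + 3758 = 1455 + 3758 = 5213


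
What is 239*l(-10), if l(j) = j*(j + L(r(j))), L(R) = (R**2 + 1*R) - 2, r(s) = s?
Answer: -186420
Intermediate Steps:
L(R) = -2 + R + R**2 (L(R) = (R**2 + R) - 2 = (R + R**2) - 2 = -2 + R + R**2)
l(j) = j*(-2 + j**2 + 2*j) (l(j) = j*(j + (-2 + j + j**2)) = j*(-2 + j**2 + 2*j))
239*l(-10) = 239*(-10*(-2 + (-10)**2 + 2*(-10))) = 239*(-10*(-2 + 100 - 20)) = 239*(-10*78) = 239*(-780) = -186420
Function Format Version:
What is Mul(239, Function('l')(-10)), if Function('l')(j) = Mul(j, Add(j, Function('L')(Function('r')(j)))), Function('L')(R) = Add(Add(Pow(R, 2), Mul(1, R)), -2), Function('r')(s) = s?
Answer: -186420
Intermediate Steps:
Function('L')(R) = Add(-2, R, Pow(R, 2)) (Function('L')(R) = Add(Add(Pow(R, 2), R), -2) = Add(Add(R, Pow(R, 2)), -2) = Add(-2, R, Pow(R, 2)))
Function('l')(j) = Mul(j, Add(-2, Pow(j, 2), Mul(2, j))) (Function('l')(j) = Mul(j, Add(j, Add(-2, j, Pow(j, 2)))) = Mul(j, Add(-2, Pow(j, 2), Mul(2, j))))
Mul(239, Function('l')(-10)) = Mul(239, Mul(-10, Add(-2, Pow(-10, 2), Mul(2, -10)))) = Mul(239, Mul(-10, Add(-2, 100, -20))) = Mul(239, Mul(-10, 78)) = Mul(239, -780) = -186420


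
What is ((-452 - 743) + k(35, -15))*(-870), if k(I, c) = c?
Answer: 1052700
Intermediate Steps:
((-452 - 743) + k(35, -15))*(-870) = ((-452 - 743) - 15)*(-870) = (-1195 - 15)*(-870) = -1210*(-870) = 1052700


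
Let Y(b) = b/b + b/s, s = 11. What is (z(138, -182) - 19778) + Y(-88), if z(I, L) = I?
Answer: -19647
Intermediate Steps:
Y(b) = 1 + b/11 (Y(b) = b/b + b/11 = 1 + b*(1/11) = 1 + b/11)
(z(138, -182) - 19778) + Y(-88) = (138 - 19778) + (1 + (1/11)*(-88)) = -19640 + (1 - 8) = -19640 - 7 = -19647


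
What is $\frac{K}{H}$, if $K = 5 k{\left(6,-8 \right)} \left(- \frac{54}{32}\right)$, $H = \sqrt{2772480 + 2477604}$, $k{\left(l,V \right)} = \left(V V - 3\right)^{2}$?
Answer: $- \frac{167445 \sqrt{1312521}}{14000224} \approx -13.702$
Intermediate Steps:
$k{\left(l,V \right)} = \left(-3 + V^{2}\right)^{2}$ ($k{\left(l,V \right)} = \left(V^{2} - 3\right)^{2} = \left(-3 + V^{2}\right)^{2}$)
$H = 2 \sqrt{1312521}$ ($H = \sqrt{5250084} = 2 \sqrt{1312521} \approx 2291.3$)
$K = - \frac{502335}{16}$ ($K = 5 \left(-3 + \left(-8\right)^{2}\right)^{2} \left(- \frac{54}{32}\right) = 5 \left(-3 + 64\right)^{2} \left(\left(-54\right) \frac{1}{32}\right) = 5 \cdot 61^{2} \left(- \frac{27}{16}\right) = 5 \cdot 3721 \left(- \frac{27}{16}\right) = 18605 \left(- \frac{27}{16}\right) = - \frac{502335}{16} \approx -31396.0$)
$\frac{K}{H} = - \frac{502335}{16 \cdot 2 \sqrt{1312521}} = - \frac{502335 \frac{\sqrt{1312521}}{2625042}}{16} = - \frac{167445 \sqrt{1312521}}{14000224}$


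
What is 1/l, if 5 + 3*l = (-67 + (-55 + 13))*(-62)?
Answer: 1/2251 ≈ 0.00044425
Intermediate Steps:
l = 2251 (l = -5/3 + ((-67 + (-55 + 13))*(-62))/3 = -5/3 + ((-67 - 42)*(-62))/3 = -5/3 + (-109*(-62))/3 = -5/3 + (⅓)*6758 = -5/3 + 6758/3 = 2251)
1/l = 1/2251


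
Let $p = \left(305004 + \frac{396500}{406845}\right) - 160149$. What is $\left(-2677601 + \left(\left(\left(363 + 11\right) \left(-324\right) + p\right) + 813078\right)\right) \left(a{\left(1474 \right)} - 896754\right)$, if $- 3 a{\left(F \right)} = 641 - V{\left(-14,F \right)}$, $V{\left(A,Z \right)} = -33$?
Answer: $\frac{403068727158383296}{244107} \approx 1.6512 \cdot 10^{12}$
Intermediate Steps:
$p = \frac{11786785795}{81369}$ ($p = \left(305004 + 396500 \cdot \frac{1}{406845}\right) - 160149 = \left(305004 + \frac{79300}{81369}\right) - 160149 = \frac{24817949776}{81369} - 160149 = \frac{11786785795}{81369} \approx 1.4486 \cdot 10^{5}$)
$a{\left(F \right)} = - \frac{674}{3}$ ($a{\left(F \right)} = - \frac{641 - -33}{3} = - \frac{641 + 33}{3} = \left(- \frac{1}{3}\right) 674 = - \frac{674}{3}$)
$\left(-2677601 + \left(\left(\left(363 + 11\right) \left(-324\right) + p\right) + 813078\right)\right) \left(a{\left(1474 \right)} - 896754\right) = \left(-2677601 + \left(\left(\left(363 + 11\right) \left(-324\right) + \frac{11786785795}{81369}\right) + 813078\right)\right) \left(- \frac{674}{3} - 896754\right) = \left(-2677601 + \left(\left(374 \left(-324\right) + \frac{11786785795}{81369}\right) + 813078\right)\right) \left(- \frac{2690936}{3}\right) = \left(-2677601 + \left(\left(-121176 + \frac{11786785795}{81369}\right) + 813078\right)\right) \left(- \frac{2690936}{3}\right) = \left(-2677601 + \left(\frac{1926815851}{81369} + 813078\right)\right) \left(- \frac{2690936}{3}\right) = \left(-2677601 + \frac{68086159633}{81369}\right) \left(- \frac{2690936}{3}\right) = \left(- \frac{149787556136}{81369}\right) \left(- \frac{2690936}{3}\right) = \frac{403068727158383296}{244107}$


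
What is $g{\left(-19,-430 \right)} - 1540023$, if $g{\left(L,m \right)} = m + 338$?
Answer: $-1540115$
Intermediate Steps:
$g{\left(L,m \right)} = 338 + m$
$g{\left(-19,-430 \right)} - 1540023 = \left(338 - 430\right) - 1540023 = -92 - 1540023 = -1540115$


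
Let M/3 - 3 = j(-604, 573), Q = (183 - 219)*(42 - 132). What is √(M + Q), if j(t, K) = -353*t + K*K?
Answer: 4*√101742 ≈ 1275.9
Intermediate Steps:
j(t, K) = K² - 353*t (j(t, K) = -353*t + K² = K² - 353*t)
Q = 3240 (Q = -36*(-90) = 3240)
M = 1624632 (M = 9 + 3*(573² - 353*(-604)) = 9 + 3*(328329 + 213212) = 9 + 3*541541 = 9 + 1624623 = 1624632)
√(M + Q) = √(1624632 + 3240) = √1627872 = 4*√101742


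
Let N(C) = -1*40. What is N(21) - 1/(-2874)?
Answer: -114959/2874 ≈ -40.000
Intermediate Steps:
N(C) = -40
N(21) - 1/(-2874) = -40 - 1/(-2874) = -40 - 1*(-1/2874) = -40 + 1/2874 = -114959/2874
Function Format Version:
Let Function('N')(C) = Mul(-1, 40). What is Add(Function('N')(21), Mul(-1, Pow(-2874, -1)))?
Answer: Rational(-114959, 2874) ≈ -40.000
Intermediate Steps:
Function('N')(C) = -40
Add(Function('N')(21), Mul(-1, Pow(-2874, -1))) = Add(-40, Mul(-1, Pow(-2874, -1))) = Add(-40, Mul(-1, Rational(-1, 2874))) = Add(-40, Rational(1, 2874)) = Rational(-114959, 2874)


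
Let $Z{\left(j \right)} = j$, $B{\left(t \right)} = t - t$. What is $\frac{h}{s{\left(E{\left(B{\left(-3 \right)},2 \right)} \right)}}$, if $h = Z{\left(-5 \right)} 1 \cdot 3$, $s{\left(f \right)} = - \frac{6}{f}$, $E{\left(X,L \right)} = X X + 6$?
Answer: $15$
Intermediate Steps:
$B{\left(t \right)} = 0$
$E{\left(X,L \right)} = 6 + X^{2}$ ($E{\left(X,L \right)} = X^{2} + 6 = 6 + X^{2}$)
$h = -15$ ($h = \left(-5\right) 1 \cdot 3 = \left(-5\right) 3 = -15$)
$\frac{h}{s{\left(E{\left(B{\left(-3 \right)},2 \right)} \right)}} = - \frac{15}{\left(-6\right) \frac{1}{6 + 0^{2}}} = - \frac{15}{\left(-6\right) \frac{1}{6 + 0}} = - \frac{15}{\left(-6\right) \frac{1}{6}} = - \frac{15}{-1} = \left(-15\right) \left(-1\right) = 15$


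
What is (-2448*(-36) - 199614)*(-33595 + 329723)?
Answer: -33014126208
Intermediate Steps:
(-2448*(-36) - 199614)*(-33595 + 329723) = (88128 - 199614)*296128 = -111486*296128 = -33014126208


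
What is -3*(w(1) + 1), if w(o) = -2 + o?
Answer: 0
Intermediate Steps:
-3*(w(1) + 1) = -3*((-2 + 1) + 1) = -3*(-1 + 1) = -3*0 = 0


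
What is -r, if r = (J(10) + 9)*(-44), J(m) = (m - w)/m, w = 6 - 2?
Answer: 2112/5 ≈ 422.40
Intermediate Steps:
w = 4
J(m) = (-4 + m)/m (J(m) = (m - 1*4)/m = (m - 4)/m = (-4 + m)/m)
r = -2112/5 (r = ((-4 + 10)/10 + 9)*(-44) = ((1/10)*6 + 9)*(-44) = (3/5 + 9)*(-44) = (48/5)*(-44) = -2112/5 ≈ -422.40)
-r = -1*(-2112/5) = 2112/5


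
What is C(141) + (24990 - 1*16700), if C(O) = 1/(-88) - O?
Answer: 717111/88 ≈ 8149.0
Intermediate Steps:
C(O) = -1/88 - O
C(141) + (24990 - 1*16700) = (-1/88 - 1*141) + (24990 - 1*16700) = (-1/88 - 141) + (24990 - 16700) = -12409/88 + 8290 = 717111/88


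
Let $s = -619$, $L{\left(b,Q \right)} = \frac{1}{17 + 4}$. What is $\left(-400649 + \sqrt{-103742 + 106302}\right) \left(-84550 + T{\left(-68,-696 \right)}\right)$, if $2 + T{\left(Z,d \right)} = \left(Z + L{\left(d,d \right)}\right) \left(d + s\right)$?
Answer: $- \frac{40430692537}{21} + \frac{1614608 \sqrt{10}}{21} \approx -1.925 \cdot 10^{9}$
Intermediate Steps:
$L{\left(b,Q \right)} = \frac{1}{21}$
$T{\left(Z,d \right)} = -2 + \left(-619 + d\right) \left(\frac{1}{21} + Z\right)$ ($T{\left(Z,d \right)} = -2 + \left(Z + \frac{1}{21}\right) \left(d - 619\right) = -2 + \left(\frac{1}{21} + Z\right) \left(-619 + d\right) = -2 + \left(-619 + d\right) \left(\frac{1}{21} + Z\right)$)
$\left(-400649 + \sqrt{-103742 + 106302}\right) \left(-84550 + T{\left(-68,-696 \right)}\right) = \left(-400649 + \sqrt{-103742 + 106302}\right) \left(-84550 - - \frac{1876463}{21}\right) = \left(-400649 + \sqrt{2560}\right) \left(-84550 + \left(- \frac{661}{21} + 42092 - \frac{232}{7} + 47328\right)\right) = \left(-400649 + 16 \sqrt{10}\right) \left(-84550 + \frac{1876463}{21}\right) = \left(-400649 + 16 \sqrt{10}\right) \frac{100913}{21} = - \frac{40430692537}{21} + \frac{1614608 \sqrt{10}}{21}$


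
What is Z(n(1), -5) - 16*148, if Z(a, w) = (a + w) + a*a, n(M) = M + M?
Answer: -2367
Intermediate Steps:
n(M) = 2*M
Z(a, w) = a + w + a**2 (Z(a, w) = (a + w) + a**2 = a + w + a**2)
Z(n(1), -5) - 16*148 = (2*1 - 5 + (2*1)**2) - 16*148 = (2 - 5 + 2**2) - 2368 = (2 - 5 + 4) - 2368 = 1 - 2368 = -2367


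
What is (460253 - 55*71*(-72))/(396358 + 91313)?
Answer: 741413/487671 ≈ 1.5203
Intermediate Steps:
(460253 - 55*71*(-72))/(396358 + 91313) = (460253 - 3905*(-72))/487671 = (460253 + 281160)*(1/487671) = 741413*(1/487671) = 741413/487671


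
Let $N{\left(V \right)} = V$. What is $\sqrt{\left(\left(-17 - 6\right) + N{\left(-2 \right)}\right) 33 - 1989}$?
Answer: $i \sqrt{2814} \approx 53.047 i$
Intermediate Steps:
$\sqrt{\left(\left(-17 - 6\right) + N{\left(-2 \right)}\right) 33 - 1989} = \sqrt{\left(\left(-17 - 6\right) - 2\right) 33 - 1989} = \sqrt{\left(-23 - 2\right) 33 - 1989} = \sqrt{\left(-25\right) 33 - 1989} = \sqrt{-825 - 1989} = \sqrt{-2814} = i \sqrt{2814}$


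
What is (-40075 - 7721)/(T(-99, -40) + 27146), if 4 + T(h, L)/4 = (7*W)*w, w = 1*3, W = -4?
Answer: -23898/13397 ≈ -1.7838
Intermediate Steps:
w = 3
T(h, L) = -352 (T(h, L) = -16 + 4*((7*(-4))*3) = -16 + 4*(-28*3) = -16 + 4*(-84) = -16 - 336 = -352)
(-40075 - 7721)/(T(-99, -40) + 27146) = (-40075 - 7721)/(-352 + 27146) = -47796/26794 = -47796*1/26794 = -23898/13397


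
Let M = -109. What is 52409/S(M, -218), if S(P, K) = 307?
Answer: 52409/307 ≈ 170.71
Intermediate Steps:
52409/S(M, -218) = 52409/307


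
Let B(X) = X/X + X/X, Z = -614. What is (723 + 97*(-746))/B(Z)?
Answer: -71639/2 ≈ -35820.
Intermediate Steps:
B(X) = 2 (B(X) = 1 + 1 = 2)
(723 + 97*(-746))/B(Z) = (723 + 97*(-746))/2 = (723 - 72362)*(½) = -71639*½ = -71639/2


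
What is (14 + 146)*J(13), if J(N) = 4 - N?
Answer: -1440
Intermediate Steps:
(14 + 146)*J(13) = (14 + 146)*(4 - 1*13) = 160*(4 - 13) = 160*(-9) = -1440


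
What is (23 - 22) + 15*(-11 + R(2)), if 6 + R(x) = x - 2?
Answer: -254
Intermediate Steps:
R(x) = -8 + x (R(x) = -6 + (x - 2) = -6 + (-2 + x) = -8 + x)
(23 - 22) + 15*(-11 + R(2)) = (23 - 22) + 15*(-11 + (-8 + 2)) = 1 + 15*(-11 - 6) = 1 + 15*(-17) = 1 - 255 = -254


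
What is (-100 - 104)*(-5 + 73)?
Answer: -13872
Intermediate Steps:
(-100 - 104)*(-5 + 73) = -204*68 = -13872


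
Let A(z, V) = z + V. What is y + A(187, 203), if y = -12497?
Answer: -12107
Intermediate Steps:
A(z, V) = V + z
y + A(187, 203) = -12497 + (203 + 187) = -12497 + 390 = -12107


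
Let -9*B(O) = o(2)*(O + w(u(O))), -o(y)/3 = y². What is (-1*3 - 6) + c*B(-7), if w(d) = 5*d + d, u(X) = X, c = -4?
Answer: 757/3 ≈ 252.33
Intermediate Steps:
o(y) = -3*y²
w(d) = 6*d
B(O) = 28*O/3 (B(O) = -(-3*2²)*(O + 6*O)/9 = -(-3*4)*7*O/9 = -(-4)*7*O/3 = -(-28)*O/3 = 28*O/3)
(-1*3 - 6) + c*B(-7) = (-1*3 - 6) - 112*(-7)/3 = (-3 - 6) - 4*(-196/3) = -9 + 784/3 = 757/3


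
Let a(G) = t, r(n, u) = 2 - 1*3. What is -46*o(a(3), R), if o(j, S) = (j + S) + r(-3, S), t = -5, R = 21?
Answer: -690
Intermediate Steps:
r(n, u) = -1 (r(n, u) = 2 - 3 = -1)
a(G) = -5
o(j, S) = -1 + S + j (o(j, S) = (j + S) - 1 = (S + j) - 1 = -1 + S + j)
-46*o(a(3), R) = -46*(-1 + 21 - 5) = -46*15 = -690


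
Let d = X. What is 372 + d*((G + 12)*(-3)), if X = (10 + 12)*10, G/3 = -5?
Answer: 2352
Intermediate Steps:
G = -15 (G = 3*(-5) = -15)
X = 220 (X = 22*10 = 220)
d = 220
372 + d*((G + 12)*(-3)) = 372 + 220*((-15 + 12)*(-3)) = 372 + 220*(-3*(-3)) = 372 + 220*9 = 372 + 1980 = 2352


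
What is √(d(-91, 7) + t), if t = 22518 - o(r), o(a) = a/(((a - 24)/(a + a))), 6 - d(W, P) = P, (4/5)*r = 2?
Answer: 984*√43/43 ≈ 150.06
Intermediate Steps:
r = 5/2 (r = (5/4)*2 = 5/2 ≈ 2.5000)
d(W, P) = 6 - P
o(a) = 2*a²/(-24 + a) (o(a) = a/(((-24 + a)/((2*a)))) = a/(((-24 + a)*(1/(2*a)))) = a/(((-24 + a)/(2*a))) = a*(2*a/(-24 + a)) = 2*a²/(-24 + a))
t = 968299/43 (t = 22518 - 2*(5/2)²/(-24 + 5/2) = 22518 - 2*25/(4*(-43/2)) = 22518 - 2*25*(-2)/(4*43) = 22518 - 1*(-25/43) = 22518 + 25/43 = 968299/43 ≈ 22519.)
√(d(-91, 7) + t) = √((6 - 1*7) + 968299/43) = √((6 - 7) + 968299/43) = √(-1 + 968299/43) = √(968256/43) = 984*√43/43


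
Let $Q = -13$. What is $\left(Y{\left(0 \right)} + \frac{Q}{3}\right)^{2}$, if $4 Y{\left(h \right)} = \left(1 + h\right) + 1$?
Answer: $\frac{529}{36} \approx 14.694$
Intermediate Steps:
$Y{\left(h \right)} = \frac{1}{2} + \frac{h}{4}$ ($Y{\left(h \right)} = \frac{\left(1 + h\right) + 1}{4} = \frac{2 + h}{4} = \frac{1}{2} + \frac{h}{4}$)
$\left(Y{\left(0 \right)} + \frac{Q}{3}\right)^{2} = \left(\left(\frac{1}{2} + \frac{1}{4} \cdot 0\right) - \frac{13}{3}\right)^{2} = \left(\left(\frac{1}{2} + 0\right) - \frac{13}{3}\right)^{2} = \left(\frac{1}{2} - \frac{13}{3}\right)^{2} = \left(- \frac{23}{6}\right)^{2} = \frac{529}{36}$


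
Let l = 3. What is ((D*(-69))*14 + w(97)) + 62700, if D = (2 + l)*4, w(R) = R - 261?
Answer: 43216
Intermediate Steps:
w(R) = -261 + R
D = 20 (D = (2 + 3)*4 = 5*4 = 20)
((D*(-69))*14 + w(97)) + 62700 = ((20*(-69))*14 + (-261 + 97)) + 62700 = (-1380*14 - 164) + 62700 = (-19320 - 164) + 62700 = -19484 + 62700 = 43216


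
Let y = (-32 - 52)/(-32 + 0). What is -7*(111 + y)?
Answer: -6363/8 ≈ -795.38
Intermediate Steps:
y = 21/8 (y = -84/(-32) = -84*(-1/32) = 21/8 ≈ 2.6250)
-7*(111 + y) = -7*(111 + 21/8) = -7*909/8 = -6363/8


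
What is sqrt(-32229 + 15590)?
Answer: I*sqrt(16639) ≈ 128.99*I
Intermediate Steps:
sqrt(-32229 + 15590) = sqrt(-16639) = I*sqrt(16639)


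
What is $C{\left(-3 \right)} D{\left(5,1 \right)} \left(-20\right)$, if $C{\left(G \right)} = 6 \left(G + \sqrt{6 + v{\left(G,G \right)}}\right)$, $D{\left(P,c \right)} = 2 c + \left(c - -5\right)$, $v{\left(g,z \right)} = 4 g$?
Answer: $2880 - 960 i \sqrt{6} \approx 2880.0 - 2351.5 i$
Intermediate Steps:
$D{\left(P,c \right)} = 5 + 3 c$ ($D{\left(P,c \right)} = 2 c + \left(c + 5\right) = 2 c + \left(5 + c\right) = 5 + 3 c$)
$C{\left(G \right)} = 6 G + 6 \sqrt{6 + 4 G}$ ($C{\left(G \right)} = 6 \left(G + \sqrt{6 + 4 G}\right) = 6 G + 6 \sqrt{6 + 4 G}$)
$C{\left(-3 \right)} D{\left(5,1 \right)} \left(-20\right) = \left(6 \left(-3\right) + 6 \sqrt{6 + 4 \left(-3\right)}\right) \left(5 + 3 \cdot 1\right) \left(-20\right) = \left(-18 + 6 \sqrt{6 - 12}\right) \left(5 + 3\right) \left(-20\right) = \left(-18 + 6 \sqrt{-6}\right) 8 \left(-20\right) = \left(-18 + 6 i \sqrt{6}\right) 8 \left(-20\right) = \left(-144 + 48 i \sqrt{6}\right) \left(-20\right) = 2880 - 960 i \sqrt{6}$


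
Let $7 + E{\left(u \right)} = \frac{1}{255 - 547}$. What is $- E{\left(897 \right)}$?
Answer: $\frac{2045}{292} \approx 7.0034$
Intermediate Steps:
$E{\left(u \right)} = - \frac{2045}{292}$ ($E{\left(u \right)} = -7 + \frac{1}{255 - 547} = -7 + \frac{1}{-292} = -7 - \frac{1}{292} = - \frac{2045}{292}$)
$- E{\left(897 \right)} = \left(-1\right) \left(- \frac{2045}{292}\right) = \frac{2045}{292}$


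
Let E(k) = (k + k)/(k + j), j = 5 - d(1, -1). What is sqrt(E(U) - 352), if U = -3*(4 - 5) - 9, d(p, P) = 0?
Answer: 2*I*sqrt(85) ≈ 18.439*I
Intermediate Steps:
j = 5 (j = 5 - 1*0 = 5 + 0 = 5)
U = -6 (U = -3*(-1) - 9 = 3 - 9 = -6)
E(k) = 2*k/(5 + k) (E(k) = (k + k)/(k + 5) = (2*k)/(5 + k) = 2*k/(5 + k))
sqrt(E(U) - 352) = sqrt(2*(-6)/(5 - 6) - 352) = sqrt(2*(-6)/(-1) - 352) = sqrt(2*(-6)*(-1) - 352) = sqrt(12 - 352) = sqrt(-340) = 2*I*sqrt(85)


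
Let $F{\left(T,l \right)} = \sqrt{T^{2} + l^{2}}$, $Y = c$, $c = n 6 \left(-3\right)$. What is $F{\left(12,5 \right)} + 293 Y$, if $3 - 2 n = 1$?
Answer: $-5261$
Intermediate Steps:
$n = 1$ ($n = \frac{3}{2} - \frac{1}{2} = 1$)
$c = -18$ ($c = 1 \cdot 6 \left(-3\right) = 6 \left(-3\right) = -18$)
$Y = -18$
$F{\left(12,5 \right)} + 293 Y = \sqrt{12^{2} + 5^{2}} + 293 \left(-18\right) = \sqrt{144 + 25} - 5274 = \sqrt{169} - 5274 = 13 - 5274 = -5261$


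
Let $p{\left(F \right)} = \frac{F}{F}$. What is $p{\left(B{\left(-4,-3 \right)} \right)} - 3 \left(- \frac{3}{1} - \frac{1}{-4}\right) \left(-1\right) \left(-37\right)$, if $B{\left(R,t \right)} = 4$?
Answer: $\frac{1221}{4} \approx 305.25$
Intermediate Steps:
$p{\left(F \right)} = 1$
$p{\left(B{\left(-4,-3 \right)} \right)} - 3 \left(- \frac{3}{1} - \frac{1}{-4}\right) \left(-1\right) \left(-37\right) = 1 - 3 \left(- \frac{3}{1} - \frac{1}{-4}\right) \left(-1\right) \left(-37\right) = 1 - 3 \left(\left(-3\right) 1 - - \frac{1}{4}\right) \left(-1\right) \left(-37\right) = 1 - 3 \left(-3 + \frac{1}{4}\right) \left(-1\right) \left(-37\right) = 1 \left(-3\right) \left(- \frac{11}{4}\right) \left(-1\right) \left(-37\right) = 1 \cdot \frac{33}{4} \left(-1\right) \left(-37\right) = 1 \left(- \frac{33}{4}\right) \left(-37\right) = \left(- \frac{33}{4}\right) \left(-37\right) = \frac{1221}{4}$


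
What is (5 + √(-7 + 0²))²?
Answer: (5 + I*√7)² ≈ 18.0 + 26.458*I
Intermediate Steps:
(5 + √(-7 + 0²))² = (5 + √(-7 + 0))² = (5 + √(-7))² = (5 + I*√7)²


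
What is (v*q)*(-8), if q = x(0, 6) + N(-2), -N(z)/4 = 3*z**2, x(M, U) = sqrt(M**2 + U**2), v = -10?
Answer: -3360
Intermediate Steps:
N(z) = -12*z**2
q = -42 (q = sqrt(0**2 + 6**2) - 12*(-2)**2 = sqrt(0 + 36) - 12*4 = sqrt(36) - 48 = 6 - 48 = -42)
(v*q)*(-8) = -10*(-42)*(-8) = 420*(-8) = -3360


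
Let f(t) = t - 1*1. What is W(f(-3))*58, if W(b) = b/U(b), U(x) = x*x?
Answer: -29/2 ≈ -14.500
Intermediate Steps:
f(t) = -1 + t (f(t) = t - 1 = -1 + t)
U(x) = x²
W(b) = 1/b (W(b) = b/(b²) = b/b² = 1/b)
W(f(-3))*58 = 58/(-1 - 3) = 58/(-4) = -¼*58 = -29/2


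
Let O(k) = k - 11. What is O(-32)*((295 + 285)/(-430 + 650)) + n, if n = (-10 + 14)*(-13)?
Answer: -1819/11 ≈ -165.36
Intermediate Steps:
O(k) = -11 + k
n = -52 (n = 4*(-13) = -52)
O(-32)*((295 + 285)/(-430 + 650)) + n = (-11 - 32)*((295 + 285)/(-430 + 650)) - 52 = -24940/220 - 52 = -43*29/11 - 52 = -1247/11 - 52 = -1819/11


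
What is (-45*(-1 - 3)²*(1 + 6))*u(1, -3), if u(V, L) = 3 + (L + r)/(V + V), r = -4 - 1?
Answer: 5040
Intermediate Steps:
r = -5
u(V, L) = 3 + (-5 + L)/(2*V) (u(V, L) = 3 + (L - 5)/(V + V) = 3 + (-5 + L)/((2*V)) = 3 + (-5 + L)*(1/(2*V)) = 3 + (-5 + L)/(2*V))
(-45*(-1 - 3)²*(1 + 6))*u(1, -3) = (-45*(-1 - 3)²*(1 + 6))*((½)*(-5 - 3 + 6*1)/1) = (-45*(-4)²*7)*((½)*1*(-5 - 3 + 6)) = (-720*7)*((½)*1*(-2)) = -45*112*(-1) = -5040*(-1) = 5040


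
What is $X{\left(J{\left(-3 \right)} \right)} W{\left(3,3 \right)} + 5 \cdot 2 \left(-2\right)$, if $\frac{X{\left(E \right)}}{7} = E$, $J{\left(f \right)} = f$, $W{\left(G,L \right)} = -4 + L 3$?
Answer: $-125$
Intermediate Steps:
$W{\left(G,L \right)} = -4 + 3 L$
$X{\left(E \right)} = 7 E$
$X{\left(J{\left(-3 \right)} \right)} W{\left(3,3 \right)} + 5 \cdot 2 \left(-2\right) = 7 \left(-3\right) \left(-4 + 3 \cdot 3\right) + 5 \cdot 2 \left(-2\right) = - 21 \left(-4 + 9\right) + 10 \left(-2\right) = \left(-21\right) 5 - 20 = -105 - 20 = -125$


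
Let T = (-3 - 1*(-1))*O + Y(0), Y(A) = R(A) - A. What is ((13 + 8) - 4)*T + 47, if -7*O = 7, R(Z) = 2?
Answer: 115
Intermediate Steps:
O = -1 (O = -⅐*7 = -1)
Y(A) = 2 - A
T = 4 (T = (-3 - 1*(-1))*(-1) + (2 - 1*0) = (-3 + 1)*(-1) + (2 + 0) = -2*(-1) + 2 = 2 + 2 = 4)
((13 + 8) - 4)*T + 47 = ((13 + 8) - 4)*4 + 47 = (21 - 4)*4 + 47 = 17*4 + 47 = 68 + 47 = 115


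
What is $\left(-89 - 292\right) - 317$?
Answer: $-698$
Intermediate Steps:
$\left(-89 - 292\right) - 317 = -381 - 317 = -698$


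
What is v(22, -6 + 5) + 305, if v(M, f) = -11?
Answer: 294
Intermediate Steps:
v(22, -6 + 5) + 305 = -11 + 305 = 294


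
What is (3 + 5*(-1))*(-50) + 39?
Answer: 139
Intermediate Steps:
(3 + 5*(-1))*(-50) + 39 = (3 - 5)*(-50) + 39 = -2*(-50) + 39 = 100 + 39 = 139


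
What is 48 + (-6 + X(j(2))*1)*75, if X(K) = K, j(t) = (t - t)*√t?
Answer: -402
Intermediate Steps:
j(t) = 0 (j(t) = 0*√t = 0)
48 + (-6 + X(j(2))*1)*75 = 48 + (-6 + 0*1)*75 = 48 + (-6 + 0)*75 = 48 - 6*75 = 48 - 450 = -402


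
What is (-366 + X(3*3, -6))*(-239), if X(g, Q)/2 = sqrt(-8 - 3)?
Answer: 87474 - 478*I*sqrt(11) ≈ 87474.0 - 1585.3*I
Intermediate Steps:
X(g, Q) = 2*I*sqrt(11) (X(g, Q) = 2*sqrt(-8 - 3) = 2*sqrt(-11) = 2*(I*sqrt(11)) = 2*I*sqrt(11))
(-366 + X(3*3, -6))*(-239) = (-366 + 2*I*sqrt(11))*(-239) = 87474 - 478*I*sqrt(11)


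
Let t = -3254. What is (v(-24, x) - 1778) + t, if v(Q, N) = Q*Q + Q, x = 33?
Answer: -4480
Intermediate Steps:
v(Q, N) = Q + Q**2 (v(Q, N) = Q**2 + Q = Q + Q**2)
(v(-24, x) - 1778) + t = (-24*(1 - 24) - 1778) - 3254 = (-24*(-23) - 1778) - 3254 = (552 - 1778) - 3254 = -1226 - 3254 = -4480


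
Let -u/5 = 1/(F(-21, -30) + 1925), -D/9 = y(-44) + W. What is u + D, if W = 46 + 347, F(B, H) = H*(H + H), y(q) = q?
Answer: -2340046/745 ≈ -3141.0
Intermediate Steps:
F(B, H) = 2*H² (F(B, H) = H*(2*H) = 2*H²)
W = 393
D = -3141 (D = -9*(-44 + 393) = -9*349 = -3141)
u = -1/745 (u = -5/(2*(-30)² + 1925) = -5/(2*900 + 1925) = -5/(1800 + 1925) = -5/3725 = -5*1/3725 = -1/745 ≈ -0.0013423)
u + D = -1/745 - 3141 = -2340046/745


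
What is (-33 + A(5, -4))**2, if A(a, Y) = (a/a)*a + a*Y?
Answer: 2304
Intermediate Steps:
A(a, Y) = a + Y*a (A(a, Y) = 1*a + Y*a = a + Y*a)
(-33 + A(5, -4))**2 = (-33 + 5*(1 - 4))**2 = (-33 + 5*(-3))**2 = (-33 - 15)**2 = (-48)**2 = 2304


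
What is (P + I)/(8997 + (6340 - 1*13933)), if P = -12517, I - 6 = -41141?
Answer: -4471/117 ≈ -38.214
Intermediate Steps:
I = -41135 (I = 6 - 41141 = -41135)
(P + I)/(8997 + (6340 - 1*13933)) = (-12517 - 41135)/(8997 + (6340 - 1*13933)) = -53652/(8997 + (6340 - 13933)) = -53652/(8997 - 7593) = -53652/1404 = -53652*1/1404 = -4471/117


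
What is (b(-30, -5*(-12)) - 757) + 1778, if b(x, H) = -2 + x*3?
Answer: 929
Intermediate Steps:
b(x, H) = -2 + 3*x
(b(-30, -5*(-12)) - 757) + 1778 = ((-2 + 3*(-30)) - 757) + 1778 = ((-2 - 90) - 757) + 1778 = (-92 - 757) + 1778 = -849 + 1778 = 929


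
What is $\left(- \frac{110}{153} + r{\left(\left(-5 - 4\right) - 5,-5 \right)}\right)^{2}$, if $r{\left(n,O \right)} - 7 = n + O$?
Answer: $\frac{3786916}{23409} \approx 161.77$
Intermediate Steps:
$r{\left(n,O \right)} = 7 + O + n$ ($r{\left(n,O \right)} = 7 + \left(n + O\right) = 7 + \left(O + n\right) = 7 + O + n$)
$\left(- \frac{110}{153} + r{\left(\left(-5 - 4\right) - 5,-5 \right)}\right)^{2} = \left(- \frac{110}{153} - 12\right)^{2} = \left(- \frac{1946}{153}\right)^{2} = \frac{3786916}{23409}$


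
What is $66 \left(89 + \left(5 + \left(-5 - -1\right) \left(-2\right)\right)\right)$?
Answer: $6732$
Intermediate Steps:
$66 \left(89 + \left(5 + \left(-5 - -1\right) \left(-2\right)\right)\right) = 66 \left(89 + \left(5 + \left(-5 + 1\right) \left(-2\right)\right)\right) = 66 \left(89 + \left(5 - -8\right)\right) = 66 \left(89 + \left(5 + 8\right)\right) = 66 \left(89 + 13\right) = 66 \cdot 102 = 6732$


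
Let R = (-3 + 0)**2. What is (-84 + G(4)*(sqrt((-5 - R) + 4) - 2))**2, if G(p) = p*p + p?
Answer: 11376 - 4960*I*sqrt(10) ≈ 11376.0 - 15685.0*I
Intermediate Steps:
G(p) = p + p**2 (G(p) = p**2 + p = p + p**2)
R = 9 (R = (-3)**2 = 9)
(-84 + G(4)*(sqrt((-5 - R) + 4) - 2))**2 = (-84 + (4*(1 + 4))*(sqrt((-5 - 1*9) + 4) - 2))**2 = (-84 + (4*5)*(sqrt((-5 - 9) + 4) - 2))**2 = (-84 + 20*(sqrt(-14 + 4) - 2))**2 = (-84 + 20*(sqrt(-10) - 2))**2 = (-84 + 20*(I*sqrt(10) - 2))**2 = (-84 + 20*(-2 + I*sqrt(10)))**2 = (-84 + (-40 + 20*I*sqrt(10)))**2 = (-124 + 20*I*sqrt(10))**2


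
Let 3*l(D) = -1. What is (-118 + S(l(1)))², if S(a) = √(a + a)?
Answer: (354 - I*√6)²/9 ≈ 13923.0 - 192.69*I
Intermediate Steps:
l(D) = -⅓ (l(D) = (⅓)*(-1) = -⅓)
S(a) = √2*√a (S(a) = √(2*a) = √2*√a)
(-118 + S(l(1)))² = (-118 + √2*√(-⅓))² = (-118 + √2*(I*√3/3))² = (-118 + I*√6/3)²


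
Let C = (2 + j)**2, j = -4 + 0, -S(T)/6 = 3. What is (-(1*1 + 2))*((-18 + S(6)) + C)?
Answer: 96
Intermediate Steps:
S(T) = -18 (S(T) = -6*3 = -18)
j = -4
C = 4 (C = (2 - 4)**2 = (-2)**2 = 4)
(-(1*1 + 2))*((-18 + S(6)) + C) = (-(1*1 + 2))*((-18 - 18) + 4) = (-(1 + 2))*(-36 + 4) = -1*3*(-32) = -3*(-32) = 96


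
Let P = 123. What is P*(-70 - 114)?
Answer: -22632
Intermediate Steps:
P*(-70 - 114) = 123*(-70 - 114) = 123*(-184) = -22632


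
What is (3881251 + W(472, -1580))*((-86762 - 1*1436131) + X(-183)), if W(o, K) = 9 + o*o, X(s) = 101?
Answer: -6249605370848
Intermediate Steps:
W(o, K) = 9 + o²
(3881251 + W(472, -1580))*((-86762 - 1*1436131) + X(-183)) = (3881251 + (9 + 472²))*((-86762 - 1*1436131) + 101) = (3881251 + (9 + 222784))*((-86762 - 1436131) + 101) = (3881251 + 222793)*(-1522893 + 101) = 4104044*(-1522792) = -6249605370848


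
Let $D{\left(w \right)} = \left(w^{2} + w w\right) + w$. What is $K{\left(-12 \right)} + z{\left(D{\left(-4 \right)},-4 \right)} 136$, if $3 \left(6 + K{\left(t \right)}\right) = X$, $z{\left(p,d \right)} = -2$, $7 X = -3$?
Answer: $- \frac{1947}{7} \approx -278.14$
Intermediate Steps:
$D{\left(w \right)} = w + 2 w^{2}$ ($D{\left(w \right)} = \left(w^{2} + w^{2}\right) + w = 2 w^{2} + w = w + 2 w^{2}$)
$X = - \frac{3}{7}$ ($X = \frac{1}{7} \left(-3\right) = - \frac{3}{7} \approx -0.42857$)
$K{\left(t \right)} = - \frac{43}{7}$ ($K{\left(t \right)} = -6 + \frac{1}{3} \left(- \frac{3}{7}\right) = -6 - \frac{1}{7} = - \frac{43}{7}$)
$K{\left(-12 \right)} + z{\left(D{\left(-4 \right)},-4 \right)} 136 = - \frac{43}{7} - 272 = - \frac{1947}{7}$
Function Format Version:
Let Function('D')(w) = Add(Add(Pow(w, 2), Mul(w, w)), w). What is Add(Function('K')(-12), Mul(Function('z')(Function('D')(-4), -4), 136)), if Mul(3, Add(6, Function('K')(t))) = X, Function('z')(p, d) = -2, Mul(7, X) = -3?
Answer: Rational(-1947, 7) ≈ -278.14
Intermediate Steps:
Function('D')(w) = Add(w, Mul(2, Pow(w, 2))) (Function('D')(w) = Add(Add(Pow(w, 2), Pow(w, 2)), w) = Add(Mul(2, Pow(w, 2)), w) = Add(w, Mul(2, Pow(w, 2))))
X = Rational(-3, 7) (X = Mul(Rational(1, 7), -3) = Rational(-3, 7) ≈ -0.42857)
Function('K')(t) = Rational(-43, 7) (Function('K')(t) = Add(-6, Mul(Rational(1, 3), Rational(-3, 7))) = Add(-6, Rational(-1, 7)) = Rational(-43, 7))
Add(Function('K')(-12), Mul(Function('z')(Function('D')(-4), -4), 136)) = Add(Rational(-43, 7), Mul(-2, 136)) = Add(Rational(-43, 7), -272) = Rational(-1947, 7)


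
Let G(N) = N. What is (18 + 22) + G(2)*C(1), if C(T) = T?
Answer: 42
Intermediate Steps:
(18 + 22) + G(2)*C(1) = (18 + 22) + 2*1 = 40 + 2 = 42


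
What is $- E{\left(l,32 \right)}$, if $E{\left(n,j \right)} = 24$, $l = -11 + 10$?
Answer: $-24$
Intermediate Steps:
$l = -1$
$- E{\left(l,32 \right)} = \left(-1\right) 24 = -24$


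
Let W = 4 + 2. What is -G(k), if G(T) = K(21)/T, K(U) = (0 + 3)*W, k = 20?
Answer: -9/10 ≈ -0.90000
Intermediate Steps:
W = 6
K(U) = 18 (K(U) = (0 + 3)*6 = 3*6 = 18)
G(T) = 18/T
-G(k) = -18/20 = -1*9/10 = -9/10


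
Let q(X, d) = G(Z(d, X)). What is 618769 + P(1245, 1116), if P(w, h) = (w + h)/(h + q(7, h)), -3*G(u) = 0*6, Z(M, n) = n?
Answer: 230182855/372 ≈ 6.1877e+5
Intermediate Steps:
G(u) = 0 (G(u) = -0*6 = -⅓*0 = 0)
q(X, d) = 0
P(w, h) = (h + w)/h (P(w, h) = (w + h)/(h + 0) = (h + w)/h)
618769 + P(1245, 1116) = 618769 + (1116 + 1245)/1116 = 618769 + (1/1116)*2361 = 618769 + 787/372 = 230182855/372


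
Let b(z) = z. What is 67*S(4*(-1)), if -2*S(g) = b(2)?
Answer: -67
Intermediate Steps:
S(g) = -1 (S(g) = -1/2*2 = -1)
67*S(4*(-1)) = 67*(-1) = -67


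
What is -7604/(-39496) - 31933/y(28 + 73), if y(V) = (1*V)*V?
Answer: -295914341/100724674 ≈ -2.9379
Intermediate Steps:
y(V) = V² (y(V) = V*V = V²)
-7604/(-39496) - 31933/y(28 + 73) = -7604/(-39496) - 31933/(28 + 73)² = -7604*(-1/39496) - 31933/(101²) = 1901/9874 - 31933/10201 = -295914341/100724674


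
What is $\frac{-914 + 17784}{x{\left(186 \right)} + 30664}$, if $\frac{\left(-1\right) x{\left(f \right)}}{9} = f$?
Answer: $\frac{1687}{2899} \approx 0.58192$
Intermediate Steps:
$x{\left(f \right)} = - 9 f$
$\frac{-914 + 17784}{x{\left(186 \right)} + 30664} = \frac{-914 + 17784}{\left(-9\right) 186 + 30664} = \frac{16870}{-1674 + 30664} = \frac{16870}{28990} = 16870 \cdot \frac{1}{28990} = \frac{1687}{2899}$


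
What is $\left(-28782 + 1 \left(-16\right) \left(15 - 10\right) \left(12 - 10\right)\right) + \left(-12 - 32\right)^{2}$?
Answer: $-27006$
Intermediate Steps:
$\left(-28782 + 1 \left(-16\right) \left(15 - 10\right) \left(12 - 10\right)\right) + \left(-12 - 32\right)^{2} = \left(-28782 - 16 \cdot 5 \cdot 2\right) + \left(-44\right)^{2} = \left(-28782 - 160\right) + 1936 = -28942 + 1936 = -27006$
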